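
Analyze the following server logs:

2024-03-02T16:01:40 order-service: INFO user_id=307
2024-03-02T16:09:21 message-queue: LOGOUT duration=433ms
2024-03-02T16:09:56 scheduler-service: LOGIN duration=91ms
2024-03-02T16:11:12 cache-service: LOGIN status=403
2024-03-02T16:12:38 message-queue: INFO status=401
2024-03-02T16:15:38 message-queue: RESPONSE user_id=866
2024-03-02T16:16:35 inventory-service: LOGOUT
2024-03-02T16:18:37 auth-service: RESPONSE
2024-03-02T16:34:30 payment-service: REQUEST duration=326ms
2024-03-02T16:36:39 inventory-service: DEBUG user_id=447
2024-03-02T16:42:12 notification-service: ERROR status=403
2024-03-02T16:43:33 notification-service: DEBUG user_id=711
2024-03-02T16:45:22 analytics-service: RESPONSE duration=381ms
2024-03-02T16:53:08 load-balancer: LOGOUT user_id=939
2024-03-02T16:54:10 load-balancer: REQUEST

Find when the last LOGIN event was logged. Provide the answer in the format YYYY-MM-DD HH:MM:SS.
2024-03-02 16:11:12

To find the last event:

1. Filter for all LOGIN events
2. Sort by timestamp
3. Select the last one
4. Timestamp: 2024-03-02 16:11:12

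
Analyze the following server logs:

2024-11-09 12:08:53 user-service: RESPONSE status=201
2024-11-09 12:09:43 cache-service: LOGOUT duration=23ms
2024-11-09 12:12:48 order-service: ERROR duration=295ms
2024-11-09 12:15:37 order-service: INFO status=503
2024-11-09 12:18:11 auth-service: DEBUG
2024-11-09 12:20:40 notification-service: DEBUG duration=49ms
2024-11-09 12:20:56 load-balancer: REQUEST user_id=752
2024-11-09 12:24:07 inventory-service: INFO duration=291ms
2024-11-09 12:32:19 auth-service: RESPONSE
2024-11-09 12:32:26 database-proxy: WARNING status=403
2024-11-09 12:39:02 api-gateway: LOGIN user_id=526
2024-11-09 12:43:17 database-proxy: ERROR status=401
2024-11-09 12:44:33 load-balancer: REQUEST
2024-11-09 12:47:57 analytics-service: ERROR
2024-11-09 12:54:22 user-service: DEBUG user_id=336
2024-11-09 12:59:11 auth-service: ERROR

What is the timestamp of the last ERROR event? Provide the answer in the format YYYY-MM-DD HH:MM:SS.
2024-11-09 12:59:11

To find the last event:

1. Filter for all ERROR events
2. Sort by timestamp
3. Select the last one
4. Timestamp: 2024-11-09 12:59:11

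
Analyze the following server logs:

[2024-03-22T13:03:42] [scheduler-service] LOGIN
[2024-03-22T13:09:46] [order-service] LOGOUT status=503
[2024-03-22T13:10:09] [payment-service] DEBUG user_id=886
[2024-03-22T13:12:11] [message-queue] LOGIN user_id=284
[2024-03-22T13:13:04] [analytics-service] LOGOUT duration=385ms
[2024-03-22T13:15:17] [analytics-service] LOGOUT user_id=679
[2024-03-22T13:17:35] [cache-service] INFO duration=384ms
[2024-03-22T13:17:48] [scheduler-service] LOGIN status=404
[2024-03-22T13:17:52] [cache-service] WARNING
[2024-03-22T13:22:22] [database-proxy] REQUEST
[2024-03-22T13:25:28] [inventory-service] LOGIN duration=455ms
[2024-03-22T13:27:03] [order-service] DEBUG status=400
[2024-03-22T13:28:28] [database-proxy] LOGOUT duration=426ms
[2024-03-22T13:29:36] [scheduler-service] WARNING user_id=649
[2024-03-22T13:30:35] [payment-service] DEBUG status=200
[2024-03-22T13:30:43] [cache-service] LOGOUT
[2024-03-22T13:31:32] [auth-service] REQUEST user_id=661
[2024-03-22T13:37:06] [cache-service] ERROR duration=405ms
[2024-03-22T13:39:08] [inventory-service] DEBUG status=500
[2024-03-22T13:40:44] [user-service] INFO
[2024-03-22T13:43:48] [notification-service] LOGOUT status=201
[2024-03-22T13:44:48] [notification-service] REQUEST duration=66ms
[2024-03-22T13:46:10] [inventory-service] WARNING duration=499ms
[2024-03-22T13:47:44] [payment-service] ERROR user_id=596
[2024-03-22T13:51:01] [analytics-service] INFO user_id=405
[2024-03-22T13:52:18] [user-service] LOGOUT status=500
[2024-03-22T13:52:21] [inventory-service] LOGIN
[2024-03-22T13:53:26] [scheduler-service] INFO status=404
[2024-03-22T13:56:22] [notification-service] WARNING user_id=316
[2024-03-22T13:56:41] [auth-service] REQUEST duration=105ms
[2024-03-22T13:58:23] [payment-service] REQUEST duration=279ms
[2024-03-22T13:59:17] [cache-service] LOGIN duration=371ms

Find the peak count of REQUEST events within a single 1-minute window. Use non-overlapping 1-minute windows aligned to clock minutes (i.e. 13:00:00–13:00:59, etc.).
1

To find the burst window:

1. Divide the log period into non-overlapping 1-minute windows starting at 13:00
2. Count REQUEST events in each window
3. Find the window with maximum count
4. Maximum events in a window: 1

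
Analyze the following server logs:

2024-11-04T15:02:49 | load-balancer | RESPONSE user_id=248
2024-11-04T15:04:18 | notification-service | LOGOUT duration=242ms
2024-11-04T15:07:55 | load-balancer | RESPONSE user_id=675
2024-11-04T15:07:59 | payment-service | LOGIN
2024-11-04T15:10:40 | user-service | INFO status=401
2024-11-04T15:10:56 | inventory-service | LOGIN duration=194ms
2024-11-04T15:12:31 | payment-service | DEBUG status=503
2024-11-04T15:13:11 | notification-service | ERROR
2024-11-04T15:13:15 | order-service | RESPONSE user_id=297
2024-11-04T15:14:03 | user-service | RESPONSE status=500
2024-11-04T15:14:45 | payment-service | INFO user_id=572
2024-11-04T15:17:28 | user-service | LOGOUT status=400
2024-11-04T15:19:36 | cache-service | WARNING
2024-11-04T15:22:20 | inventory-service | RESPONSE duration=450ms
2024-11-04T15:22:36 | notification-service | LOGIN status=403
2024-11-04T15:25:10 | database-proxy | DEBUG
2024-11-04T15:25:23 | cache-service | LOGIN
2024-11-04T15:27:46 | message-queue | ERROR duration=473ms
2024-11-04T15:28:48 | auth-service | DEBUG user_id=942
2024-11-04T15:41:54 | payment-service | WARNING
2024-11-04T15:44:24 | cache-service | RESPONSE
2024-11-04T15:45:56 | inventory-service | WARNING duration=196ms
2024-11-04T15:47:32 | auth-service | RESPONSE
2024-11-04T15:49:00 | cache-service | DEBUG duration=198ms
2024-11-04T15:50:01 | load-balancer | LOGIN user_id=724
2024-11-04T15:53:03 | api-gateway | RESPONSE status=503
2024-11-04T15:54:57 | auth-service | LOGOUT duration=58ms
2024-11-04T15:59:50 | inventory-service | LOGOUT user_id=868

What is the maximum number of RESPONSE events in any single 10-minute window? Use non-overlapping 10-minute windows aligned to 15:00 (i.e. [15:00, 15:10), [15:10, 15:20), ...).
2

To find the burst window:

1. Divide the log period into non-overlapping 10-minute windows starting at 15:00
2. Count RESPONSE events in each window
3. Find the window with maximum count
4. Maximum events in a window: 2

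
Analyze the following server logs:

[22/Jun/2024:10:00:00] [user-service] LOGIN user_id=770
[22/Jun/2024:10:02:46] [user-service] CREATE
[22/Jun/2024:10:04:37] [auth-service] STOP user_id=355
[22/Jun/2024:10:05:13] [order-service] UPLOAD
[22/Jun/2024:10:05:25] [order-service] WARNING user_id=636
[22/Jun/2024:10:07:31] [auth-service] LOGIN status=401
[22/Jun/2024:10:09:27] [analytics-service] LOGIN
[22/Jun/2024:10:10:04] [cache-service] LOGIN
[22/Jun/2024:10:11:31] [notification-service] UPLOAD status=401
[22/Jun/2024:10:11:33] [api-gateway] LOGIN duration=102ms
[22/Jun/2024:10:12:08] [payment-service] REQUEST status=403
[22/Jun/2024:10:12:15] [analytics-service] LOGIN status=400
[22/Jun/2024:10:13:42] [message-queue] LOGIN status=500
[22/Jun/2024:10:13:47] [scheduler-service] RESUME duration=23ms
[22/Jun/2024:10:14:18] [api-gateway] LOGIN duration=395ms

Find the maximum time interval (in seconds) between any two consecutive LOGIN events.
451

To find the longest gap:

1. Extract all LOGIN events in chronological order
2. Calculate time differences between consecutive events
3. Find the maximum difference
4. Longest gap: 451 seconds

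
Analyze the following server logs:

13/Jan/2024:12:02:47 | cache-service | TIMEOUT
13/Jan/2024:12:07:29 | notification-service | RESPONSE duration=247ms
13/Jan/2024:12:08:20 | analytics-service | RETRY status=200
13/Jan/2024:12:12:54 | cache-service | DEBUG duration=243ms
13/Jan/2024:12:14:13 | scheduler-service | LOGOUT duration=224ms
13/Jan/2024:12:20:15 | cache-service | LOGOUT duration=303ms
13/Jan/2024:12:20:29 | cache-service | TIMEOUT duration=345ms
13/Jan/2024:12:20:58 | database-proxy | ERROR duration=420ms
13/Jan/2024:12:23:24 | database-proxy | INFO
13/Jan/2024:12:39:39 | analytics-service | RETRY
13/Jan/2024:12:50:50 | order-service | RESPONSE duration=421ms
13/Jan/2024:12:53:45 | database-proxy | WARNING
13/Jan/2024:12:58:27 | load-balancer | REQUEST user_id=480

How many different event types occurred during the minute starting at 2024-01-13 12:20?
3

To count unique event types:

1. Filter events in the minute starting at 2024-01-13 12:20
2. Extract event types from matching entries
3. Count unique types: 3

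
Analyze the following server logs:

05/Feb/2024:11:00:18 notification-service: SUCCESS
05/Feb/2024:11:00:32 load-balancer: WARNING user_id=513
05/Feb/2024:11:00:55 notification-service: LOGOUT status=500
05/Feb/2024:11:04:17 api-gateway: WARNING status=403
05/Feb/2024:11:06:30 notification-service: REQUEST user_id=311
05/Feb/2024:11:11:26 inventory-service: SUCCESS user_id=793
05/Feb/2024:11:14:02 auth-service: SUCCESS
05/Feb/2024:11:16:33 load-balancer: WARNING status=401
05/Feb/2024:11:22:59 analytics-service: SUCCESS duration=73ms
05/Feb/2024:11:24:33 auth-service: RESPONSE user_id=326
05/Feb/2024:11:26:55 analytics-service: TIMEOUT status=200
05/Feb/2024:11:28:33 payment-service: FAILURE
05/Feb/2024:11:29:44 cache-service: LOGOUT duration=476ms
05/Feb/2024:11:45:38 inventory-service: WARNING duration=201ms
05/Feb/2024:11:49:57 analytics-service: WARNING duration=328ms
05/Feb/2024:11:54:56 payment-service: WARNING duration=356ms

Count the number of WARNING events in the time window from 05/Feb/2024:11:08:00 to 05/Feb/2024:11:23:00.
1

To count events in the time window:

1. Window boundaries: 05/Feb/2024:11:08:00 to 05/Feb/2024:11:23:00
2. Filter for WARNING events within this window
3. Count matching events: 1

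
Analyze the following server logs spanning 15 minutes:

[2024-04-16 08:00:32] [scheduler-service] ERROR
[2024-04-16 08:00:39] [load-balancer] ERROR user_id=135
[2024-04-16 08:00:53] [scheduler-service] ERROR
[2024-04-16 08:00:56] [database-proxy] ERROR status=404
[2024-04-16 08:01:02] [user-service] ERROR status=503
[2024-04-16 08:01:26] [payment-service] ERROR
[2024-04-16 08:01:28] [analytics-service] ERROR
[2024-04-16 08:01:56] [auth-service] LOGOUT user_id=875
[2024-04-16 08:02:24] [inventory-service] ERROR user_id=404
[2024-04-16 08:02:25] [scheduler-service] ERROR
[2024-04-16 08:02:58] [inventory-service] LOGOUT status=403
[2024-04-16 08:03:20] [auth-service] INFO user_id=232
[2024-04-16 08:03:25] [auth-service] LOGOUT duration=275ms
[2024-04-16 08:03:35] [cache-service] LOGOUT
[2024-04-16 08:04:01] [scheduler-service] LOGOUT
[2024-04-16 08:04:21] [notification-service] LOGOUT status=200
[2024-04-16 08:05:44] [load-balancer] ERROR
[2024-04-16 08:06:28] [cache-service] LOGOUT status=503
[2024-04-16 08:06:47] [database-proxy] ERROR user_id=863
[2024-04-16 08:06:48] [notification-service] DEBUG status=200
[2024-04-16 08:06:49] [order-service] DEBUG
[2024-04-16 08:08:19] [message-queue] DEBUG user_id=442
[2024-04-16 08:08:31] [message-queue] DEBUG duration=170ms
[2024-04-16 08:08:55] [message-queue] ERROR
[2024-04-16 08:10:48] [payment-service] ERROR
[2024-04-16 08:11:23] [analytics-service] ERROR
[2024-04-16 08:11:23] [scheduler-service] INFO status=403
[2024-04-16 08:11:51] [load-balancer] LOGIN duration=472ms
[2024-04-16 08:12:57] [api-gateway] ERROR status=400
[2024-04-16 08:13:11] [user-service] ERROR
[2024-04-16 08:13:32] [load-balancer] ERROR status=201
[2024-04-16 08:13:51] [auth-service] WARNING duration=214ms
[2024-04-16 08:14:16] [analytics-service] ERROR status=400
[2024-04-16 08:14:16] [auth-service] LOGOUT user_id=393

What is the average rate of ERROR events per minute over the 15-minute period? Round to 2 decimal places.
1.2

To calculate the rate:

1. Count total ERROR events: 18
2. Total time period: 15 minutes
3. Rate = 18 / 15 = 1.2 events per minute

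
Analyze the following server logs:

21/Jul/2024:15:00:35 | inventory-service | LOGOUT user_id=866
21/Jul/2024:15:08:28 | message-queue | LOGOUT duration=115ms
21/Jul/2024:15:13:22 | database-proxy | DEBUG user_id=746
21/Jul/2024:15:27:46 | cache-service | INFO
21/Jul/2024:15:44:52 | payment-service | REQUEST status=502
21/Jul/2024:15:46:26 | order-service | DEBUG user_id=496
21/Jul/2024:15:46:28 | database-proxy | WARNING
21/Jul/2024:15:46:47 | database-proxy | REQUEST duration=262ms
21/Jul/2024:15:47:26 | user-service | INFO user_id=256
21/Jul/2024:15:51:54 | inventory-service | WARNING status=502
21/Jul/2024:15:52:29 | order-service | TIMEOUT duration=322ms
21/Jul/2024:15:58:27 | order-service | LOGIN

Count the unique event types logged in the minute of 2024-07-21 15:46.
3

To count unique event types:

1. Filter events in the minute starting at 2024-07-21 15:46
2. Extract event types from matching entries
3. Count unique types: 3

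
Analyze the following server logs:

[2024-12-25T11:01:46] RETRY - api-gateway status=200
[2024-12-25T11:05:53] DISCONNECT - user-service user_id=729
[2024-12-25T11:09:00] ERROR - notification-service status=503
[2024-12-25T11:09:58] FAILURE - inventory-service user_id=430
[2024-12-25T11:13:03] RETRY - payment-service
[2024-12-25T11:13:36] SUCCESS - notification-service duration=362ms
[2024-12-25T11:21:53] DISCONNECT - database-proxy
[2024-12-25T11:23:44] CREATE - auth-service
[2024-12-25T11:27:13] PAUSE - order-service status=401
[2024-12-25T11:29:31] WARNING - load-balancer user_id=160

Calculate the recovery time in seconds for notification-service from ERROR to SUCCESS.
276

To calculate recovery time:

1. Find ERROR event for notification-service: 2024-12-25T11:09:00
2. Find next SUCCESS event for notification-service: 2024-12-25T11:13:36
3. Recovery time: 2024-12-25T11:13:36 - 2024-12-25T11:09:00 = 276 seconds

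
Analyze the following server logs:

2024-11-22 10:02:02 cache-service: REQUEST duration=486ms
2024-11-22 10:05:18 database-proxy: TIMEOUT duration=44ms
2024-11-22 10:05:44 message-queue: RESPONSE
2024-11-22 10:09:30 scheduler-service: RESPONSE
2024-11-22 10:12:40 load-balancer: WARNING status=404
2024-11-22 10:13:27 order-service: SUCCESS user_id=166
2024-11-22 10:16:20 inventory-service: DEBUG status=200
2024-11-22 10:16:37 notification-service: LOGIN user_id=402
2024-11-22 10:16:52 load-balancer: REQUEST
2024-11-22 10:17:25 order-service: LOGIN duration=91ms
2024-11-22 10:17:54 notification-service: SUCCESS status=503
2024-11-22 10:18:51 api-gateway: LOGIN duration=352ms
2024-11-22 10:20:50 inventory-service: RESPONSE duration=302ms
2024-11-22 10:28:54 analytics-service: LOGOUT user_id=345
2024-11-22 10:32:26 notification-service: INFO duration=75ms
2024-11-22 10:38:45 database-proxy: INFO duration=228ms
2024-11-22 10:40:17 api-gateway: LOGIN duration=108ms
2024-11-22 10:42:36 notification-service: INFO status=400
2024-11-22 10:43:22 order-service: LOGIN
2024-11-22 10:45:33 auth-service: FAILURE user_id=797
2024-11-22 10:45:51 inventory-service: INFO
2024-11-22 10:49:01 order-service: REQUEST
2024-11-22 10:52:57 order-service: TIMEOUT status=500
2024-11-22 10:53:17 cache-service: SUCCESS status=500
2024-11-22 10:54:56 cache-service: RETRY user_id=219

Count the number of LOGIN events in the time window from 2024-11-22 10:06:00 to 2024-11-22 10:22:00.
3

To count events in the time window:

1. Window boundaries: 2024-11-22 10:06:00 to 2024-11-22 10:22:00
2. Filter for LOGIN events within this window
3. Count matching events: 3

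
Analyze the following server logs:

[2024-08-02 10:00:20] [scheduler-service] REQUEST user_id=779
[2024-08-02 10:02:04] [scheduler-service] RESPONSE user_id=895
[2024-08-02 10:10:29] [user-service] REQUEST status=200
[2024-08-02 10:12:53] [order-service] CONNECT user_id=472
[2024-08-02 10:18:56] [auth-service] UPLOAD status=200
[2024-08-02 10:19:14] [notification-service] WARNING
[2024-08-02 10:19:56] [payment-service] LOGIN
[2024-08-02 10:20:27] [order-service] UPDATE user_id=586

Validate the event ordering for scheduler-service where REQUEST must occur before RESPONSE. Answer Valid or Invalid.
Valid

To validate ordering:

1. Required order: REQUEST → RESPONSE
2. Rule: REQUEST must occur before RESPONSE
3. Check actual order of events for scheduler-service
4. Result: Valid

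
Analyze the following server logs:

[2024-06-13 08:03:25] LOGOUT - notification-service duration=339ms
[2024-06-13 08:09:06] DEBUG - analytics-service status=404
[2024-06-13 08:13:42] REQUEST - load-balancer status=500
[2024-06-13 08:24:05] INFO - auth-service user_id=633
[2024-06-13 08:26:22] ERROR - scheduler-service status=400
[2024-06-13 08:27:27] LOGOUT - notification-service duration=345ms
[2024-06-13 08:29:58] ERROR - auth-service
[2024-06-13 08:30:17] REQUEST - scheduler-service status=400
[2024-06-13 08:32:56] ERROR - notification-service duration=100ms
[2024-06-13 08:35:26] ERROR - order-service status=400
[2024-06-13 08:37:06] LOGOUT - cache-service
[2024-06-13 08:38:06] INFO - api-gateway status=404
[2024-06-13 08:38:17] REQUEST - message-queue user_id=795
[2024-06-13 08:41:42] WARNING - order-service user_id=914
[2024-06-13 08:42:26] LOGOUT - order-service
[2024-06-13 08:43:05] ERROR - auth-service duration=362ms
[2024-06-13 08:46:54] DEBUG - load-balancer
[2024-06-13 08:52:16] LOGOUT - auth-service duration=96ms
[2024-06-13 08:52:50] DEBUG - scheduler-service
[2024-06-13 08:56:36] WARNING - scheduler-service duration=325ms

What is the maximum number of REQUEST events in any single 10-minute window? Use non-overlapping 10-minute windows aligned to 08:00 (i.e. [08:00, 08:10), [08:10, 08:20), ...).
2

To find the burst window:

1. Divide the log period into non-overlapping 10-minute windows starting at 08:00
2. Count REQUEST events in each window
3. Find the window with maximum count
4. Maximum events in a window: 2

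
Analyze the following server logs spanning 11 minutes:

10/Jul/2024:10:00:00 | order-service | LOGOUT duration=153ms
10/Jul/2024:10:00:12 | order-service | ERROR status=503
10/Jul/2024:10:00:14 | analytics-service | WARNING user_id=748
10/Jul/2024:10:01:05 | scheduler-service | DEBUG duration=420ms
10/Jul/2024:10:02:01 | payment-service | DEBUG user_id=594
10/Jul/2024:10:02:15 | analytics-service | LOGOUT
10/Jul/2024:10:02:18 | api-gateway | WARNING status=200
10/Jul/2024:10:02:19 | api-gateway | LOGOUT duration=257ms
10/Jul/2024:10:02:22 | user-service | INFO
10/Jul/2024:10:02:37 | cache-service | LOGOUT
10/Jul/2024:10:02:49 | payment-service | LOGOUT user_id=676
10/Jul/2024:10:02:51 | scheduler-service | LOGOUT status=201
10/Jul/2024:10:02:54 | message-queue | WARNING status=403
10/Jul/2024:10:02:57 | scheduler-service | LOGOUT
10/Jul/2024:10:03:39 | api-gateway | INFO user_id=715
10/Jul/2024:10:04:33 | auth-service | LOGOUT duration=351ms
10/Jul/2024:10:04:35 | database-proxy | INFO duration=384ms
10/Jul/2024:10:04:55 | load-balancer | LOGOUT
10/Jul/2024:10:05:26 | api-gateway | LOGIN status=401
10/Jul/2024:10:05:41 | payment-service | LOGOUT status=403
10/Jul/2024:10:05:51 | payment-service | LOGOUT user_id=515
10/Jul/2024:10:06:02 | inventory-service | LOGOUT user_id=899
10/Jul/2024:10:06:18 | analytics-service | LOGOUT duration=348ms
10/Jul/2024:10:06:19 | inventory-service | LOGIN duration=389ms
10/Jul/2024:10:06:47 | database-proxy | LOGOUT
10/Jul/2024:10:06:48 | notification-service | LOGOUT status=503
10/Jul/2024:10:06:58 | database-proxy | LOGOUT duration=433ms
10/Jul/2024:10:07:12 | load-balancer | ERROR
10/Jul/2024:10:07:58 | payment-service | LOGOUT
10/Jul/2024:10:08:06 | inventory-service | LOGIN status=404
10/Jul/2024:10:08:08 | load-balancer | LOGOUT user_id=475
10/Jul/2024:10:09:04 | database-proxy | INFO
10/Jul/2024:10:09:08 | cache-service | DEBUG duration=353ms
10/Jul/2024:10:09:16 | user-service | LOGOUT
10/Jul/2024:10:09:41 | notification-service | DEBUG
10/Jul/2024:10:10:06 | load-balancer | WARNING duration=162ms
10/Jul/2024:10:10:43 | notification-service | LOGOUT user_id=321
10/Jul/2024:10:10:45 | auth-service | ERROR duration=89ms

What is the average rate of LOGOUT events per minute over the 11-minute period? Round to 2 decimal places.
1.82

To calculate the rate:

1. Count total LOGOUT events: 20
2. Total time period: 11 minutes
3. Rate = 20 / 11 = 1.82 events per minute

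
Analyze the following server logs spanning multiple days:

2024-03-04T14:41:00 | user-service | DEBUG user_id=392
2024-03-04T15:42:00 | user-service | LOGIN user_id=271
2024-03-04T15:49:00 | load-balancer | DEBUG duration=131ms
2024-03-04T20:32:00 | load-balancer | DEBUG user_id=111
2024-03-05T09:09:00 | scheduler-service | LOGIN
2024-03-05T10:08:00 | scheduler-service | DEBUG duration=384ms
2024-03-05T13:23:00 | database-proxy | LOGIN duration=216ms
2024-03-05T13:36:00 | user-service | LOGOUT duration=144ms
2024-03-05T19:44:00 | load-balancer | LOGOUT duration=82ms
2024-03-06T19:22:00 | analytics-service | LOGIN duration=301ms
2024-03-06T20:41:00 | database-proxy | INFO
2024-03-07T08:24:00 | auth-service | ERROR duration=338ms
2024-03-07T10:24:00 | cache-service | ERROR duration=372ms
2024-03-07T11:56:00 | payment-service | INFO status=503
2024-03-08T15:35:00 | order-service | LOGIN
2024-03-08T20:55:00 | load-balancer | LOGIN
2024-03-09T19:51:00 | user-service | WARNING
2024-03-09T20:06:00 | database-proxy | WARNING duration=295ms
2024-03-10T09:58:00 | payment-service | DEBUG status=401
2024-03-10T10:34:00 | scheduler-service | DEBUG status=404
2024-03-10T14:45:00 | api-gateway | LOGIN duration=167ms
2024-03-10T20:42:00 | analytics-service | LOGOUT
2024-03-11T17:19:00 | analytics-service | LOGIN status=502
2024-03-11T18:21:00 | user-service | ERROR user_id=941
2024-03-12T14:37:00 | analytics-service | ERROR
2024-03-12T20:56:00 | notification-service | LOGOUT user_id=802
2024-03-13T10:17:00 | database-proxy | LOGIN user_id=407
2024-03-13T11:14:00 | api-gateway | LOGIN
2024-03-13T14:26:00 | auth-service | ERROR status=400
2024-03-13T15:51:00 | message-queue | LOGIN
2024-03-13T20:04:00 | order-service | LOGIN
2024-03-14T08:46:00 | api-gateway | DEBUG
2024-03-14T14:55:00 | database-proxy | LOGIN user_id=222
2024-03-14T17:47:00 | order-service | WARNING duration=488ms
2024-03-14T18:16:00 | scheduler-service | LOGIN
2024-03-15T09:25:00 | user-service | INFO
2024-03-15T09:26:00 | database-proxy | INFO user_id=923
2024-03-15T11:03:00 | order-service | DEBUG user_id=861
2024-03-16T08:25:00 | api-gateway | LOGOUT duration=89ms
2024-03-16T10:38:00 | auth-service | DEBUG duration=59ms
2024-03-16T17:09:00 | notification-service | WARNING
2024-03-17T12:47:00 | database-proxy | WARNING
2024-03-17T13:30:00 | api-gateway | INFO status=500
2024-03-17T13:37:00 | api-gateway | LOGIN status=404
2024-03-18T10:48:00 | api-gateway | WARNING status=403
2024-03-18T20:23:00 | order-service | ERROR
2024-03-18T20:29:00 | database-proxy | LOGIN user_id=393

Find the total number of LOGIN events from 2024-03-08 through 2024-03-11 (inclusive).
4

To filter by date range:

1. Date range: 2024-03-08 through 2024-03-11, both dates inclusive
2. Filter for LOGIN events whose date falls in this range
3. Count matching events: 4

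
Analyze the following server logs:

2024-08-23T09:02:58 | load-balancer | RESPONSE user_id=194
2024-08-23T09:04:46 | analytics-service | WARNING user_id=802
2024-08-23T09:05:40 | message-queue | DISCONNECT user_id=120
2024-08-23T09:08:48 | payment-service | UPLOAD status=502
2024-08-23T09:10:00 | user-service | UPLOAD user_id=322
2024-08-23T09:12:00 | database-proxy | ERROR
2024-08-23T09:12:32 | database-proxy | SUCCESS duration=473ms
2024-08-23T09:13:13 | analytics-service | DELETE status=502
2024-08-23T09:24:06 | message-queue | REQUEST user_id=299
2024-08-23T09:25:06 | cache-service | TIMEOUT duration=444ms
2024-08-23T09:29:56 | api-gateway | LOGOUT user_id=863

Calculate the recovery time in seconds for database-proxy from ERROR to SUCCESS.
32

To calculate recovery time:

1. Find ERROR event for database-proxy: 2024-08-23T09:12:00
2. Find next SUCCESS event for database-proxy: 2024-08-23T09:12:32
3. Recovery time: 2024-08-23T09:12:32 - 2024-08-23T09:12:00 = 32 seconds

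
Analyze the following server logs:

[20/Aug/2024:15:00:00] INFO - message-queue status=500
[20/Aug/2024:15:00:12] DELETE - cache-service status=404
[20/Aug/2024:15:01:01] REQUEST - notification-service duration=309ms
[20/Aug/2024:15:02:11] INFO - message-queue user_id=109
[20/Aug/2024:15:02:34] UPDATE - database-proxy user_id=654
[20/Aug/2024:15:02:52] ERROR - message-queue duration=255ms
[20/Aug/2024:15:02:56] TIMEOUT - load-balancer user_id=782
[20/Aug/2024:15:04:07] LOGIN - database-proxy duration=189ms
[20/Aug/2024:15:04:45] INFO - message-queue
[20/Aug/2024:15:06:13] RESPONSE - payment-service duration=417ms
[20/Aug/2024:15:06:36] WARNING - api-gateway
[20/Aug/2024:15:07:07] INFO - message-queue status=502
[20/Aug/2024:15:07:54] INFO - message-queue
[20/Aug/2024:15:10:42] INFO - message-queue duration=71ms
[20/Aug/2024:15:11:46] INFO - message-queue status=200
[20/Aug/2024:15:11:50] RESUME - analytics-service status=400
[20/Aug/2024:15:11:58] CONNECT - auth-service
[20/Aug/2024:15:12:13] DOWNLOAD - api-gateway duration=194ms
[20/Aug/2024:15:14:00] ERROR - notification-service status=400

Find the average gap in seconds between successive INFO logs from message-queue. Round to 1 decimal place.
117.7

To calculate average interval:

1. Find all INFO events for message-queue in order
2. Calculate time gaps between consecutive events
3. Compute mean of gaps: 706 / 6 = 117.7 seconds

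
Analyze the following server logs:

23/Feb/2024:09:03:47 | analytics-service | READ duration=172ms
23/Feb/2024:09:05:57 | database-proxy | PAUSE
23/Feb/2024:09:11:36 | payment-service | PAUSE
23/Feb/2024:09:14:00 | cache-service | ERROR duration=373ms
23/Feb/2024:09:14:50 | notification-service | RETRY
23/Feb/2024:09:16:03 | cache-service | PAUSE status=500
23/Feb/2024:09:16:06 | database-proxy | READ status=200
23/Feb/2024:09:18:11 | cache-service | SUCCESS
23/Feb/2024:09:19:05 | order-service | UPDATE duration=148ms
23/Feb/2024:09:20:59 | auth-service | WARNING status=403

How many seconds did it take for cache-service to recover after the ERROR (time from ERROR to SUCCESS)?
251

To calculate recovery time:

1. Find ERROR event for cache-service: 23/Feb/2024:09:14:00
2. Find next SUCCESS event for cache-service: 23/Feb/2024:09:18:11
3. Recovery time: 23/Feb/2024:09:18:11 - 23/Feb/2024:09:14:00 = 251 seconds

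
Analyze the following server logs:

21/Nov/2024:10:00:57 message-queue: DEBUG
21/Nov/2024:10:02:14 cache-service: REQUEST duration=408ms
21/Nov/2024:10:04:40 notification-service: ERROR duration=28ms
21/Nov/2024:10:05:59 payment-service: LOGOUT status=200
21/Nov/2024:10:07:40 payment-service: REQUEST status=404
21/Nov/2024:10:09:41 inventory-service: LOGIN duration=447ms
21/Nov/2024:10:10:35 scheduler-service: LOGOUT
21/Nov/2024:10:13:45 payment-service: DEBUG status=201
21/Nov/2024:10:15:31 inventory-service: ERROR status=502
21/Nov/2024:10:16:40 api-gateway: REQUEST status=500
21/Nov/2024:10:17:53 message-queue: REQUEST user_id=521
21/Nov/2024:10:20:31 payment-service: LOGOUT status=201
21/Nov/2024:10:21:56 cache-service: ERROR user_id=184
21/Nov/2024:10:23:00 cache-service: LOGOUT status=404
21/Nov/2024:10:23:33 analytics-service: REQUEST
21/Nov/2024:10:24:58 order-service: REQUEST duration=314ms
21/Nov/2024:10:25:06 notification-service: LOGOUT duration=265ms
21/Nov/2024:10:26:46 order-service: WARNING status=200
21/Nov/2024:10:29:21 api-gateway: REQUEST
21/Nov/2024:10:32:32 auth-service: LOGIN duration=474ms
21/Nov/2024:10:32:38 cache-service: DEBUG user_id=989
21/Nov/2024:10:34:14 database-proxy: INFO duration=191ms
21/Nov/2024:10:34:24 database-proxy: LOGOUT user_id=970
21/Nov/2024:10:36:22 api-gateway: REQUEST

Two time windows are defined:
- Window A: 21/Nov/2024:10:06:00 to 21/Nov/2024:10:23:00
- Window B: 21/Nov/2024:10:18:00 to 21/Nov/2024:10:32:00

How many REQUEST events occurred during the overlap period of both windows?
0

To find overlap events:

1. Window A: 21/Nov/2024:10:06:00 to 21/Nov/2024:10:23:00
2. Window B: 21/Nov/2024:10:18:00 to 21/Nov/2024:10:32:00
3. Overlap period: 21/Nov/2024:10:18:00 to 21/Nov/2024:10:23:00
4. Count REQUEST events in overlap: 0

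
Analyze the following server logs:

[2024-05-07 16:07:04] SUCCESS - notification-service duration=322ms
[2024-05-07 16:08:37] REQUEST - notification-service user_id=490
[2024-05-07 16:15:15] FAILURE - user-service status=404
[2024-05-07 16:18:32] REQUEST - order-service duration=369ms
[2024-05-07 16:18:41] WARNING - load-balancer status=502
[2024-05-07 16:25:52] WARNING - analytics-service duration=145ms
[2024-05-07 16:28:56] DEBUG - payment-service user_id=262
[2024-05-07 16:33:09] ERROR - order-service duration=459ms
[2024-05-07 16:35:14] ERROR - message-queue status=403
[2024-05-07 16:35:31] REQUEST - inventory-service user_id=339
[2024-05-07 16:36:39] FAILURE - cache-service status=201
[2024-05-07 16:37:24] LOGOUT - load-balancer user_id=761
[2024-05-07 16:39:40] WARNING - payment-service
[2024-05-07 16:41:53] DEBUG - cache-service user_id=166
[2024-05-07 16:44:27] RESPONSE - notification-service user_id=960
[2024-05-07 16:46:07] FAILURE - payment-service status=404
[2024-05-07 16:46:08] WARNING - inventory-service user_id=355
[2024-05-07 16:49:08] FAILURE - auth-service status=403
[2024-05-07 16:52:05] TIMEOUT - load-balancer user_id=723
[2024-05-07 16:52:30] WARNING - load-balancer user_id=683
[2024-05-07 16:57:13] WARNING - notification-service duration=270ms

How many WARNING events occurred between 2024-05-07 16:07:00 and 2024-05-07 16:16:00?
0

To count events in the time window:

1. Window boundaries: 2024-05-07 16:07:00 to 2024-05-07 16:16:00
2. Filter for WARNING events within this window
3. Count matching events: 0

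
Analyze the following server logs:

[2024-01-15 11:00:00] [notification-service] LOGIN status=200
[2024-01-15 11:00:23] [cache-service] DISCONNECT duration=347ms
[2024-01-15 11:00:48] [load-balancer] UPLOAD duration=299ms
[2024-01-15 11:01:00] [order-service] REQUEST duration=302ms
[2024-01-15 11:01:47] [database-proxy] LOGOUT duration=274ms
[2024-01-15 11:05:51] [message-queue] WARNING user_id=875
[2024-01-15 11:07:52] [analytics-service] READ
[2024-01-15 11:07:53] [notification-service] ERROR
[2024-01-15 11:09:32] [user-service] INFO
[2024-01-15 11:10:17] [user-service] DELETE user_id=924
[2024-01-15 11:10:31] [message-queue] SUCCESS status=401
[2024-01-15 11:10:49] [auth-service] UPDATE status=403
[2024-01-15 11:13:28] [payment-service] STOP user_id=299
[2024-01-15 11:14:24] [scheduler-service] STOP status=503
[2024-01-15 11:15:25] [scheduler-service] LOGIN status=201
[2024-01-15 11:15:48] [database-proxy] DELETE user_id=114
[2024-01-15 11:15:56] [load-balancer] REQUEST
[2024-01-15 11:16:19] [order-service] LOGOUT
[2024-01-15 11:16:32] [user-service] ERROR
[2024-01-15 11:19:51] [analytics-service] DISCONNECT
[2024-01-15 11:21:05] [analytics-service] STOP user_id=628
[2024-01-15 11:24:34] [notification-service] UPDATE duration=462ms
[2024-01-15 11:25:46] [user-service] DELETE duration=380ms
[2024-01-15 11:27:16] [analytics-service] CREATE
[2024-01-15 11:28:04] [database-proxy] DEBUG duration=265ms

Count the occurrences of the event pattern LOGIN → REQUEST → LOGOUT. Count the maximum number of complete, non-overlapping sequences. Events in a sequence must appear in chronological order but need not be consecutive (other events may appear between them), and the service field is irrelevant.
2

To count sequences:

1. Look for pattern: LOGIN → REQUEST → LOGOUT
2. Greedily scan the log in chronological order, matching each sequence element in turn (ignoring service)
3. Each time the full pattern completes, increment the count and restart matching from the next event
4. Complete non-overlapping sequences found: 2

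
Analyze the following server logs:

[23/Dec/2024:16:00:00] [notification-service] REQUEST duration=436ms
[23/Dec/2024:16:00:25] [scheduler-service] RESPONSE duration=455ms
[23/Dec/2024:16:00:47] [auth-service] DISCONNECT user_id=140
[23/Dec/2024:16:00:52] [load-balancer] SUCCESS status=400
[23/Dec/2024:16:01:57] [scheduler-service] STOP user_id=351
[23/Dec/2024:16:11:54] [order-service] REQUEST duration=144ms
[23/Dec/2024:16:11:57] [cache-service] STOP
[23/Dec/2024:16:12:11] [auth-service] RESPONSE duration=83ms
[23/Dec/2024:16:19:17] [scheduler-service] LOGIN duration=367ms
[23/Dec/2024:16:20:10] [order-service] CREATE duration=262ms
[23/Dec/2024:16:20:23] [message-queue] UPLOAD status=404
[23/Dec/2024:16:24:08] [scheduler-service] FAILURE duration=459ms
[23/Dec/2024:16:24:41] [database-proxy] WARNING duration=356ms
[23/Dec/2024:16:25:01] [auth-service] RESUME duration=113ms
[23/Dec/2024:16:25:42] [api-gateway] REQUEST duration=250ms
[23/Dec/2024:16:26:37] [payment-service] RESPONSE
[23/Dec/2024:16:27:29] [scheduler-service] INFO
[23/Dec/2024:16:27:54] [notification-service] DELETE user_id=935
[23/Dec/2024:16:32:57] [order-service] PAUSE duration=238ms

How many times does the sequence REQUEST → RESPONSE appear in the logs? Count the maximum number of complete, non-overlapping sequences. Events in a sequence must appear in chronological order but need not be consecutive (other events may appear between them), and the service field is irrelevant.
3

To count sequences:

1. Look for pattern: REQUEST → RESPONSE
2. Greedily scan the log in chronological order, matching each sequence element in turn (ignoring service)
3. Each time the full pattern completes, increment the count and restart matching from the next event
4. Complete non-overlapping sequences found: 3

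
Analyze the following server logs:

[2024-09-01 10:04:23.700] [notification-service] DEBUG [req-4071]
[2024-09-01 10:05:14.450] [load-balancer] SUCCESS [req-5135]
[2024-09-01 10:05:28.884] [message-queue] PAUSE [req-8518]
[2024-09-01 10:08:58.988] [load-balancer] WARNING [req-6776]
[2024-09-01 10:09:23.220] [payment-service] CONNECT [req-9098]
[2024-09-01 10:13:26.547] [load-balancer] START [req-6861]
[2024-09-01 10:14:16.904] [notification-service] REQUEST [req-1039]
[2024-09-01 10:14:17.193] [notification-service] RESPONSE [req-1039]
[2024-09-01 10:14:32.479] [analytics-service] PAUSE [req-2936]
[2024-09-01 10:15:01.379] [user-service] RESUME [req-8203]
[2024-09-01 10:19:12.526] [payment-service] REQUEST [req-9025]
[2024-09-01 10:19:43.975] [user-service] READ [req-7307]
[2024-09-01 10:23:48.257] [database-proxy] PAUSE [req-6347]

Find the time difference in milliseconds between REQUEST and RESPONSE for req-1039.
289

To calculate latency:

1. Find REQUEST with id req-1039: 2024-09-01 10:14:16.904
2. Find RESPONSE with id req-1039: 2024-09-01 10:14:17.193
3. Latency: 2024-09-01 10:14:17.193 - 2024-09-01 10:14:16.904 = 289ms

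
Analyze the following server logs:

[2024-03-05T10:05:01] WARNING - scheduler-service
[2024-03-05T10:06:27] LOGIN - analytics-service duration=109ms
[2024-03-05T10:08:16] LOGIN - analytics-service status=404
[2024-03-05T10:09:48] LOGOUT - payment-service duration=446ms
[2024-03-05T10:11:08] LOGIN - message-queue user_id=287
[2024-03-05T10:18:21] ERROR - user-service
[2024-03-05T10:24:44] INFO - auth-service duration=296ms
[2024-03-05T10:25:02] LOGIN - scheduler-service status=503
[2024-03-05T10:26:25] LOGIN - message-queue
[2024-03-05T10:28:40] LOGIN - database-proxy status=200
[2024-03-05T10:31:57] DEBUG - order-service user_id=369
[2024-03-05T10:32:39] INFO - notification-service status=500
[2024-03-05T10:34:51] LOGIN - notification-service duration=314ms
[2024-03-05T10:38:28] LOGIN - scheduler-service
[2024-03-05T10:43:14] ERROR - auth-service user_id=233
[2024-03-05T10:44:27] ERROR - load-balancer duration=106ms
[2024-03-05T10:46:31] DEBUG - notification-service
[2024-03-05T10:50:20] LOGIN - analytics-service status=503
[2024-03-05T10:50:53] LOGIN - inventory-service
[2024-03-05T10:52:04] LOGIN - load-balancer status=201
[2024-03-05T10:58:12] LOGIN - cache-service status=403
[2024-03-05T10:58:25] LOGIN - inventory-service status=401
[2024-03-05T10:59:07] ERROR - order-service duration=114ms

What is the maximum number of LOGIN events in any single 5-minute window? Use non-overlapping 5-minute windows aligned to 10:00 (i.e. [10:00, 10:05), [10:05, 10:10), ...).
3

To find the burst window:

1. Divide the log period into non-overlapping 5-minute windows starting at 10:00
2. Count LOGIN events in each window
3. Find the window with maximum count
4. Maximum events in a window: 3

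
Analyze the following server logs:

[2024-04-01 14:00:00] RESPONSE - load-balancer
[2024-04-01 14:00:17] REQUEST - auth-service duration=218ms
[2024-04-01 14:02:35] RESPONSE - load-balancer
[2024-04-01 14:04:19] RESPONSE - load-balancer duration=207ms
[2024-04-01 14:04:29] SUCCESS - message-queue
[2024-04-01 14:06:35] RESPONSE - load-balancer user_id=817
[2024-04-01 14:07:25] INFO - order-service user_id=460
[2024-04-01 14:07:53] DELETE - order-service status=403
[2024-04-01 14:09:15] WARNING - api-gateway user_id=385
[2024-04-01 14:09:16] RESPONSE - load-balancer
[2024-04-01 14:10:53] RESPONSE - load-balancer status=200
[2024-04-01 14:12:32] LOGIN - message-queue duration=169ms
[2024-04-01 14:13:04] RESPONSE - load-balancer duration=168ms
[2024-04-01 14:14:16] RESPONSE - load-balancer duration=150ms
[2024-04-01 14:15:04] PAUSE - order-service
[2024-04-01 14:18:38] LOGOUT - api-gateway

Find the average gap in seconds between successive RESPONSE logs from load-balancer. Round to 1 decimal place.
122.3

To calculate average interval:

1. Find all RESPONSE events for load-balancer in order
2. Calculate time gaps between consecutive events
3. Compute mean of gaps: 856 / 7 = 122.3 seconds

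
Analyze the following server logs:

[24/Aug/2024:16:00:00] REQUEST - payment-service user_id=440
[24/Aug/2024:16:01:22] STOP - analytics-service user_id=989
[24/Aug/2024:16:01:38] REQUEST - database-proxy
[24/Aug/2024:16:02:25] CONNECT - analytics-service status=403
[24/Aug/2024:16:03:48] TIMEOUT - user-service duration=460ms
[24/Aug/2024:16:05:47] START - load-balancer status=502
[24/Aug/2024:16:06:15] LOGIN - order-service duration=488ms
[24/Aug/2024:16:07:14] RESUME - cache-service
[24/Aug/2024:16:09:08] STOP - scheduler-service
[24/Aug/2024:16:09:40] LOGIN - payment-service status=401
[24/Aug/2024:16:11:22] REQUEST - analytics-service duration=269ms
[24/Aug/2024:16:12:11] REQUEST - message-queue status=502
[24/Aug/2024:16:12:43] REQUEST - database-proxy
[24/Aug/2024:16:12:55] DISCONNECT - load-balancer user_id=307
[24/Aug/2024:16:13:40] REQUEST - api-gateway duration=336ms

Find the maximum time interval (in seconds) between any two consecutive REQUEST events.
584

To find the longest gap:

1. Extract all REQUEST events in chronological order
2. Calculate time differences between consecutive events
3. Find the maximum difference
4. Longest gap: 584 seconds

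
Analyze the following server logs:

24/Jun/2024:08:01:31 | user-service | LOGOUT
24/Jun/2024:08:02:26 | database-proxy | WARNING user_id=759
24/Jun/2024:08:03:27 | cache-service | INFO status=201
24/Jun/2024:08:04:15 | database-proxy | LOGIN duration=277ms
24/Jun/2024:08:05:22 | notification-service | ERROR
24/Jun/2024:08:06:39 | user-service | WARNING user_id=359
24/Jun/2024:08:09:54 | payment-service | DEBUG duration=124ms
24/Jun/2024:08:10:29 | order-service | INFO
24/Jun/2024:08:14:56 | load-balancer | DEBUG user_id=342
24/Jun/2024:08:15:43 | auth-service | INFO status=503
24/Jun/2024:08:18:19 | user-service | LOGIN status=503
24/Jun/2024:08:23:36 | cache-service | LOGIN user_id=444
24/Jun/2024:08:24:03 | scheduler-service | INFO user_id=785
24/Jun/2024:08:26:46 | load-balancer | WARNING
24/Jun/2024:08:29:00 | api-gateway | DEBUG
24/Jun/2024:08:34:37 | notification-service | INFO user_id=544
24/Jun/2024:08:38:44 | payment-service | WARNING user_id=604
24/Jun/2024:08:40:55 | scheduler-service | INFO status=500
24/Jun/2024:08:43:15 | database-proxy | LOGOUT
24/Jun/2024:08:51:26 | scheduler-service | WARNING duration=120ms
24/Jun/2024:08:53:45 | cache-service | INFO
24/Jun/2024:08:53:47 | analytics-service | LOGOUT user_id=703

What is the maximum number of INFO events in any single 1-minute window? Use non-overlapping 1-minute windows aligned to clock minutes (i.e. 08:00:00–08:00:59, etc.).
1

To find the burst window:

1. Divide the log period into non-overlapping 1-minute windows starting at 08:00
2. Count INFO events in each window
3. Find the window with maximum count
4. Maximum events in a window: 1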